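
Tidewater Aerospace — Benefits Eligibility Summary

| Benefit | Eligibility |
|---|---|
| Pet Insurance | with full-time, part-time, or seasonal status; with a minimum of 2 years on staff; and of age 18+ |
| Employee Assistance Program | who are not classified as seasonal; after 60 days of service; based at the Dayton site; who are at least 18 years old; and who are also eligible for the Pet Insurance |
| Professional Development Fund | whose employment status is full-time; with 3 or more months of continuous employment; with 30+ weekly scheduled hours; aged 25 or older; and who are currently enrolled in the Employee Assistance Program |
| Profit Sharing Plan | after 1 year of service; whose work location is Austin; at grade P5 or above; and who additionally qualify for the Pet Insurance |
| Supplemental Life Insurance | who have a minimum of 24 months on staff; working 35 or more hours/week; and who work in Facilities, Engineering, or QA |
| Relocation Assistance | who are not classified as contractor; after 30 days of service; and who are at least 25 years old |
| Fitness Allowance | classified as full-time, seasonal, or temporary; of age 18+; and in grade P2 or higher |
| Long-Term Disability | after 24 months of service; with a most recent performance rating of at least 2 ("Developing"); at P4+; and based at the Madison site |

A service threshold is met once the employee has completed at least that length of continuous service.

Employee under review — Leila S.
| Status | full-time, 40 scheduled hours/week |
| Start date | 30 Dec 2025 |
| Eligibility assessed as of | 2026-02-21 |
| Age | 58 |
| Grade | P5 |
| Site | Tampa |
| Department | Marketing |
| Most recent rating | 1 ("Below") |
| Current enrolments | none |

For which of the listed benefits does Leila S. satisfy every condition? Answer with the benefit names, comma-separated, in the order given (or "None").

Relocation Assistance, Fitness Allowance

Service from 30 Dec 2025 to 2026-02-21: 53 days.
Pet Insurance — status full-time ✓; service 53 days < 2 years (≈730 days) ✗ → not eligible.
Employee Assistance Program — status full-time ✓ (not excluded); service 53 days < 60 days ✗ → not eligible.
Professional Development Fund — status full-time ✓; service 53 days < 3 months (≈90 days) ✗ → not eligible.
Profit Sharing Plan — service 53 days < 1 year (≈365 days) ✗ → not eligible.
Supplemental Life Insurance — service 53 days < 24 months (≈720 days) ✗ → not eligible.
Relocation Assistance — status full-time ✓ (not excluded); service 53 days ≥ 30 days ✓; age 58 ≥ 25 ✓ → eligible.
Fitness Allowance — status full-time ✓; age 58 ≥ 18 ✓; grade P5 ≥ P2 ✓ → eligible.
Long-Term Disability — service 53 days < 24 months (≈720 days) ✗ → not eligible.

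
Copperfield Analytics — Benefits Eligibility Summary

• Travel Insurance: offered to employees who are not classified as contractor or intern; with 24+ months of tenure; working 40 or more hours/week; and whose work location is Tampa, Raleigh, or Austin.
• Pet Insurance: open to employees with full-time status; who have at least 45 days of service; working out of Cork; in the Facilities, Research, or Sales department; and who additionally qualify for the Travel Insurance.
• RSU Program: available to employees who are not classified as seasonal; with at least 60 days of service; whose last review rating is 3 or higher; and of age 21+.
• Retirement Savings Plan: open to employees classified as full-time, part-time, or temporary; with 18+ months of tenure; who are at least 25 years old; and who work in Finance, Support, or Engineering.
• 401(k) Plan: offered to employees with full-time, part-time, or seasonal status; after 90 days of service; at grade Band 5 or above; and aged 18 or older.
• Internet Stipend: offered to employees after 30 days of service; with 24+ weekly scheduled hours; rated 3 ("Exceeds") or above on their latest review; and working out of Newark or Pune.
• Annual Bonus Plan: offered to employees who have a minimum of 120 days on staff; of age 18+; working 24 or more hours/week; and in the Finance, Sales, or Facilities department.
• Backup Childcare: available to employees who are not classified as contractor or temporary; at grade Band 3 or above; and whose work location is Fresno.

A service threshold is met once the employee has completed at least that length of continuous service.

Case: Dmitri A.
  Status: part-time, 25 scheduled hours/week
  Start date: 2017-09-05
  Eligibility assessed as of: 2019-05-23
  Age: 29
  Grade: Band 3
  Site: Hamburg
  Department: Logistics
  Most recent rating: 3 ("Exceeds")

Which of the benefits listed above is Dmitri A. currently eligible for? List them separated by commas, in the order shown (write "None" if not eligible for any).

RSU Program

Service from 2017-09-05 to 2019-05-23: 625 days.
Travel Insurance — status part-time ✓ (not excluded); service 625 days < 24 months (≈720 days) ✗ → not eligible.
Pet Insurance — status part-time ✗ (requires full-time) → not eligible.
RSU Program — status part-time ✓ (not excluded); service 625 days ≥ 60 days ✓; rating 3 ≥ 3 ✓; age 29 ≥ 21 ✓ → eligible.
Retirement Savings Plan — status part-time ✓; service 625 days ≥ 18 months (≈540 days) ✓; age 29 ≥ 25 ✓; dept Logistics ✗ → not eligible.
401(k) Plan — status part-time ✓; service 625 days ≥ 90 days ✓; grade Band 3 < Band 5 ✗ → not eligible.
Internet Stipend — service 625 days ≥ 30 days ✓; 25 hrs/wk ≥ 24 ✓; rating 3 ≥ 3 ✓; site Hamburg ✗ (not Newark or Pune) → not eligible.
Annual Bonus Plan — service 625 days ≥ 120 days ✓; age 29 ≥ 18 ✓; 25 hrs/wk ≥ 24 ✓; dept Logistics ✗ → not eligible.
Backup Childcare — status part-time ✓ (not excluded); grade Band 3 ≥ Band 3 ✓; site Hamburg ✗ (not Fresno) → not eligible.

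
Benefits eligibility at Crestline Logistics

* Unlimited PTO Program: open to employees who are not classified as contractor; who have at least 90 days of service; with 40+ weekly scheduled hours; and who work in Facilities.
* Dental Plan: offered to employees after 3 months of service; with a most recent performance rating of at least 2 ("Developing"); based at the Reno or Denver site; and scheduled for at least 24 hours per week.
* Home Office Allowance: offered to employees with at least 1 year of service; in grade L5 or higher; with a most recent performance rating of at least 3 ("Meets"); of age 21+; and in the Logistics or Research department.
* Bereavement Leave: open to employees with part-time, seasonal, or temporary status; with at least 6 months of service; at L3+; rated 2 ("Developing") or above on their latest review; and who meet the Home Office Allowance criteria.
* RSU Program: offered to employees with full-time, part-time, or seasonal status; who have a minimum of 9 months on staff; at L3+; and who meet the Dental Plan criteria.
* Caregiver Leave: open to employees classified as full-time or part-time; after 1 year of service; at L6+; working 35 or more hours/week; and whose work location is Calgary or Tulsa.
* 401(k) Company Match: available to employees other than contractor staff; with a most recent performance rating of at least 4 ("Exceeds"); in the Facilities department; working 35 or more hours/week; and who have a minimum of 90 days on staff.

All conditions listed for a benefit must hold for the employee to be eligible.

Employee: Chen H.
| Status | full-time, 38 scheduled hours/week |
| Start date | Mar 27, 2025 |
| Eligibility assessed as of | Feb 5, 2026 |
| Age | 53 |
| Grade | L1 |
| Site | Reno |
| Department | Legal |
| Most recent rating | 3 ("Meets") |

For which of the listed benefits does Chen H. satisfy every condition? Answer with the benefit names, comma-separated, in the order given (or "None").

Service from Mar 27, 2025 to Feb 5, 2026: 315 days.
Unlimited PTO Program — status full-time ✓ (not excluded); service 315 days ≥ 90 days ✓; 38 hrs/wk < 40 ✗ → not eligible.
Dental Plan — service 315 days ≥ 3 months (≈90 days) ✓; rating 3 ≥ 2 ✓; site Reno ✓; 38 hrs/wk ≥ 24 ✓ → eligible.
Home Office Allowance — service 315 days < 1 year (≈365 days) ✗ → not eligible.
Bereavement Leave — status full-time ✗ (requires part-time, seasonal, or temporary) → not eligible.
RSU Program — status full-time ✓; service 315 days ≥ 9 months (≈270 days) ✓; grade L1 < L3 ✗ → not eligible.
Caregiver Leave — status full-time ✓; service 315 days < 1 year (≈365 days) ✗ → not eligible.
401(k) Company Match — status full-time ✓ (not excluded); rating 3 < 4 ✗ → not eligible.

Dental Plan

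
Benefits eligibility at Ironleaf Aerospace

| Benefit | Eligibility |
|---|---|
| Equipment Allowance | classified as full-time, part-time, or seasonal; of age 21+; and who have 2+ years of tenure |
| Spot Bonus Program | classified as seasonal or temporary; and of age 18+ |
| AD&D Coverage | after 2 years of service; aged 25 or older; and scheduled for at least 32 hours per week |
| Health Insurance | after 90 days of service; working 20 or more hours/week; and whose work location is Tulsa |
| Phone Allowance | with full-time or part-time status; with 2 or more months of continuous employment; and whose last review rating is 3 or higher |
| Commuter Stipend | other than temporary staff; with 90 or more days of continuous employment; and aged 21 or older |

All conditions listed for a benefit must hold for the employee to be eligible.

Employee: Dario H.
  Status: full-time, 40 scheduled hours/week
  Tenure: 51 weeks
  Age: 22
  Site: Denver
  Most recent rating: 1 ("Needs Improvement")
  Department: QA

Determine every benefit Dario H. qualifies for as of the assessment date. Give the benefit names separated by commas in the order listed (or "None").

Equipment Allowance — status full-time ✓; age 22 ≥ 21 ✓; service 51 weeks < 2 years (≈730 days) ✗ → not eligible.
Spot Bonus Program — status full-time ✗ (requires seasonal or temporary) → not eligible.
AD&D Coverage — service 51 weeks < 2 years (≈730 days) ✗ → not eligible.
Health Insurance — service 51 weeks ≥ 90 days ✓; 40 hrs/wk ≥ 20 ✓; site Denver ✗ (not Tulsa) → not eligible.
Phone Allowance — status full-time ✓; service 51 weeks ≥ 2 months (≈60 days) ✓; rating 1 < 3 ✗ → not eligible.
Commuter Stipend — status full-time ✓ (not excluded); service 51 weeks ≥ 90 days ✓; age 22 ≥ 21 ✓ → eligible.

Commuter Stipend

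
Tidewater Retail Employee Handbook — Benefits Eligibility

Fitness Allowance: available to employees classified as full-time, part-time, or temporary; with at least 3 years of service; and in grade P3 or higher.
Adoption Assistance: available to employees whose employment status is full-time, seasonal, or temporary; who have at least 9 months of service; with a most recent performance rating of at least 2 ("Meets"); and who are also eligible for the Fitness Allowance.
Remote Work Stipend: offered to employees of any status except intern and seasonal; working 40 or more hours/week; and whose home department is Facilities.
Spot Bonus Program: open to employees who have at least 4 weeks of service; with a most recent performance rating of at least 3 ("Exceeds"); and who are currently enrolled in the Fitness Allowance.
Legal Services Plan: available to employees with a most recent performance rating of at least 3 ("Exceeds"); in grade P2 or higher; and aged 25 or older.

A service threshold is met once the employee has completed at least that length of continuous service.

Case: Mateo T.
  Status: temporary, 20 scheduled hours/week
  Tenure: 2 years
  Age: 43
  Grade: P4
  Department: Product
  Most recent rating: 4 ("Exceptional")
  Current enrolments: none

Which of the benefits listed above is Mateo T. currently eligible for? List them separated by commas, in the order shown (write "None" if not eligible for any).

Legal Services Plan

Fitness Allowance — status temporary ✓; service 2 years < 3 years ✗ → not eligible.
Adoption Assistance — status temporary ✓; service 2 years ≥ 9 months (≈270 days) ✓; rating 4 ≥ 2 ✓; not eligible for Fitness Allowance ✗ → not eligible.
Remote Work Stipend — status temporary ✓ (not excluded); 20 hrs/wk < 40 ✗ → not eligible.
Spot Bonus Program — service 2 years ≥ 4 weeks (≈28 days) ✓; rating 4 ≥ 3 ✓; not enrolled in Fitness Allowance ✗ → not eligible.
Legal Services Plan — rating 4 ≥ 3 ✓; grade P4 ≥ P2 ✓; age 43 ≥ 25 ✓ → eligible.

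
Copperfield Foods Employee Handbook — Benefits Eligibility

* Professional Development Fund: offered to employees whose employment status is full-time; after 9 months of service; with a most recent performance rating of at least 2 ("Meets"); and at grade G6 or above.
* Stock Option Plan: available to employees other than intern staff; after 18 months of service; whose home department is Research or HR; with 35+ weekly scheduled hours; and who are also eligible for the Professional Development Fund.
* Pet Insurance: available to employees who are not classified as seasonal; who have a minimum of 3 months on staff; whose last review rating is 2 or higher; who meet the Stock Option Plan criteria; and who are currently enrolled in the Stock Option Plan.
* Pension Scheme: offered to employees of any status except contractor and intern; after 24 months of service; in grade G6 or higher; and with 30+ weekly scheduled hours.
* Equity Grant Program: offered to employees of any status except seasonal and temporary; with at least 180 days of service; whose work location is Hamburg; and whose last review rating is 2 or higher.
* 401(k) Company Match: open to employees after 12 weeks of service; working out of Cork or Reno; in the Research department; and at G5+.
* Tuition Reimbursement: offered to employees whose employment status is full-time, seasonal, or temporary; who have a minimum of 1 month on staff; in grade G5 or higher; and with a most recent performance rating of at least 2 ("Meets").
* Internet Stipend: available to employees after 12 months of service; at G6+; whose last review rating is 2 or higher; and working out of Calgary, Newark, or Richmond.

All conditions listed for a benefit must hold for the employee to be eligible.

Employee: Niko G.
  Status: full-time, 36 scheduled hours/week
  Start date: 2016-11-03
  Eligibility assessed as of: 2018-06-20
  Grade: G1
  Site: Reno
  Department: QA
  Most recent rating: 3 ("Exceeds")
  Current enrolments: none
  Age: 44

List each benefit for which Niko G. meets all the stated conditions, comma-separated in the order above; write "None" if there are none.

None

Service from 2016-11-03 to 2018-06-20: 594 days.
Professional Development Fund — status full-time ✓; service 594 days ≥ 9 months (≈270 days) ✓; rating 3 ≥ 2 ✓; grade G1 < G6 ✗ → not eligible.
Stock Option Plan — status full-time ✓ (not excluded); service 594 days ≥ 18 months (≈540 days) ✓; dept QA ✗ → not eligible.
Pet Insurance — status full-time ✓ (not excluded); service 594 days ≥ 3 months (≈90 days) ✓; rating 3 ≥ 2 ✓; not eligible for Stock Option Plan ✗ → not eligible.
Pension Scheme — status full-time ✓ (not excluded); service 594 days < 24 months (≈720 days) ✗ → not eligible.
Equity Grant Program — status full-time ✓ (not excluded); service 594 days ≥ 180 days ✓; site Reno ✗ (not Hamburg) → not eligible.
401(k) Company Match — service 594 days ≥ 12 weeks (≈84 days) ✓; site Reno ✓; dept QA ✗ → not eligible.
Tuition Reimbursement — status full-time ✓; service 594 days ≥ 1 month (≈30 days) ✓; grade G1 < G5 ✗ → not eligible.
Internet Stipend — service 594 days ≥ 12 months (≈360 days) ✓; grade G1 < G6 ✗ → not eligible.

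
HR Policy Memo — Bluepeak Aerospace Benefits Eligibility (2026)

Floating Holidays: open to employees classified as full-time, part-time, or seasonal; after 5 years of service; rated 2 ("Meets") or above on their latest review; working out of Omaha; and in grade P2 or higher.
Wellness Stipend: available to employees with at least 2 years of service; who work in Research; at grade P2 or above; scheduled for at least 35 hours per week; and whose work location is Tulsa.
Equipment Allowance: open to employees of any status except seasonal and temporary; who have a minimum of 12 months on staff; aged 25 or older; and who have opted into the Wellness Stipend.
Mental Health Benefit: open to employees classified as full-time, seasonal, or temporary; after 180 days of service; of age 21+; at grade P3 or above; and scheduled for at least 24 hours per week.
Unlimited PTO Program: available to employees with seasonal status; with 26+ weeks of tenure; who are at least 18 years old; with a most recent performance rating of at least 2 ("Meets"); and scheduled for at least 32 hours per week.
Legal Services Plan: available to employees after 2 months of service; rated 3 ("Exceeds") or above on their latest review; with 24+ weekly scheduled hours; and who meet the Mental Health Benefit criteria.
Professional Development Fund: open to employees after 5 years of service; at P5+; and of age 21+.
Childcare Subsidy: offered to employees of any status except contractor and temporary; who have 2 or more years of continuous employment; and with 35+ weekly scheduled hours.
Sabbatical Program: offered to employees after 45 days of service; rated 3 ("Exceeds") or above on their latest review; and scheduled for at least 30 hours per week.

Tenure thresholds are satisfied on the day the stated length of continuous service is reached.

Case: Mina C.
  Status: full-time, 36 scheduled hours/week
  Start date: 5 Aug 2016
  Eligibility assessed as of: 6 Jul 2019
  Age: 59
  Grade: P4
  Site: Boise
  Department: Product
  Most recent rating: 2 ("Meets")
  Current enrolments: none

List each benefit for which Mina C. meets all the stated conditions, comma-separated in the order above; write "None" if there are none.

Mental Health Benefit, Childcare Subsidy

Service from 5 Aug 2016 to 6 Jul 2019: 1065 days.
Floating Holidays — status full-time ✓; service 1065 days < 5 years (≈1825 days) ✗ → not eligible.
Wellness Stipend — service 1065 days ≥ 2 years (≈730 days) ✓; dept Product ✗ → not eligible.
Equipment Allowance — status full-time ✓ (not excluded); service 1065 days ≥ 12 months (≈360 days) ✓; age 59 ≥ 25 ✓; not enrolled in Wellness Stipend ✗ → not eligible.
Mental Health Benefit — status full-time ✓; service 1065 days ≥ 180 days ✓; age 59 ≥ 21 ✓; grade P4 ≥ P3 ✓; 36 hrs/wk ≥ 24 ✓ → eligible.
Unlimited PTO Program — status full-time ✗ (requires seasonal) → not eligible.
Legal Services Plan — service 1065 days ≥ 2 months (≈60 days) ✓; rating 2 < 3 ✗ → not eligible.
Professional Development Fund — service 1065 days < 5 years (≈1825 days) ✗ → not eligible.
Childcare Subsidy — status full-time ✓ (not excluded); service 1065 days ≥ 2 years (≈730 days) ✓; 36 hrs/wk ≥ 35 ✓ → eligible.
Sabbatical Program — service 1065 days ≥ 45 days ✓; rating 2 < 3 ✗ → not eligible.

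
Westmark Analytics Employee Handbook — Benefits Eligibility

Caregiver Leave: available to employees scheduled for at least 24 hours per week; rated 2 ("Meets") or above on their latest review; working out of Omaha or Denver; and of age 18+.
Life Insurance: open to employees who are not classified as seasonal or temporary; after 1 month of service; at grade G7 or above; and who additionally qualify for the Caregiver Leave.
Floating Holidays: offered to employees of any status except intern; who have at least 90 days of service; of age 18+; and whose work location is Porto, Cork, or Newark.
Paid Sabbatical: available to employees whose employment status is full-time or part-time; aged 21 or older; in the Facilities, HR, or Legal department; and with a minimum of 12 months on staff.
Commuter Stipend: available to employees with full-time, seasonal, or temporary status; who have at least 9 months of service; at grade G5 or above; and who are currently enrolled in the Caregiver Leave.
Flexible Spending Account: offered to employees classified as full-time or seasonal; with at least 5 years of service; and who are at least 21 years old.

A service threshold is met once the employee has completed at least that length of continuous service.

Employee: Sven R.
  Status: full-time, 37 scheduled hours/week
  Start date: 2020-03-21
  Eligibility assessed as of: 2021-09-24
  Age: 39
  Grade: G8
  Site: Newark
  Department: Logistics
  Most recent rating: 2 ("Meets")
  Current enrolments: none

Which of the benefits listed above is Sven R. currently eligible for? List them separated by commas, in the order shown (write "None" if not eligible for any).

Floating Holidays

Service from 2020-03-21 to 2021-09-24: 552 days.
Caregiver Leave — 37 hrs/wk ≥ 24 ✓; rating 2 ≥ 2 ✓; site Newark ✗ (not Omaha or Denver) → not eligible.
Life Insurance — status full-time ✓ (not excluded); service 552 days ≥ 1 month (≈30 days) ✓; grade G8 ≥ G7 ✓; not eligible for Caregiver Leave ✗ → not eligible.
Floating Holidays — status full-time ✓ (not excluded); service 552 days ≥ 90 days ✓; age 39 ≥ 18 ✓; site Newark ✓ → eligible.
Paid Sabbatical — status full-time ✓; age 39 ≥ 21 ✓; dept Logistics ✗ → not eligible.
Commuter Stipend — status full-time ✓; service 552 days ≥ 9 months (≈270 days) ✓; grade G8 ≥ G5 ✓; not enrolled in Caregiver Leave ✗ → not eligible.
Flexible Spending Account — status full-time ✓; service 552 days < 5 years (≈1825 days) ✗ → not eligible.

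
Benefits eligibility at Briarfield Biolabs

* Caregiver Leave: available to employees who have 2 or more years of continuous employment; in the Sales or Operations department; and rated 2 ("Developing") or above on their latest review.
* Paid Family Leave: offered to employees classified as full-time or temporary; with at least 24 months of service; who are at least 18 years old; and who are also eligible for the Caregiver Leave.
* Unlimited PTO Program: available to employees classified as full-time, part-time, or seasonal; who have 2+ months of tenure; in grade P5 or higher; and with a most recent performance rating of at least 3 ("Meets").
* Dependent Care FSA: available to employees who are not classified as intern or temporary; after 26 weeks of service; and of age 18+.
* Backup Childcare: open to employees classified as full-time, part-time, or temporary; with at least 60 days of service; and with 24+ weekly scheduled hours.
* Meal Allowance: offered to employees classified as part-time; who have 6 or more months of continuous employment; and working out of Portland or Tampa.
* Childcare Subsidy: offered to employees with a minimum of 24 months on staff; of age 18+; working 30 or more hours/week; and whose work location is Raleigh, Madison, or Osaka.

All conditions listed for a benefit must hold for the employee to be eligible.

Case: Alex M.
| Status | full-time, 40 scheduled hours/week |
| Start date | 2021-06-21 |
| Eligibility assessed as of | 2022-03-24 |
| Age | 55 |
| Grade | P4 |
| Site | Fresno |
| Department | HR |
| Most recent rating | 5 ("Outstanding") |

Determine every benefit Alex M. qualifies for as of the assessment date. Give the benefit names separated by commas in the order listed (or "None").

Dependent Care FSA, Backup Childcare

Service from 2021-06-21 to 2022-03-24: 276 days.
Caregiver Leave — service 276 days < 2 years (≈730 days) ✗ → not eligible.
Paid Family Leave — status full-time ✓; service 276 days < 24 months (≈720 days) ✗ → not eligible.
Unlimited PTO Program — status full-time ✓; service 276 days ≥ 2 months (≈60 days) ✓; grade P4 < P5 ✗ → not eligible.
Dependent Care FSA — status full-time ✓ (not excluded); service 276 days ≥ 26 weeks (≈182 days) ✓; age 55 ≥ 18 ✓ → eligible.
Backup Childcare — status full-time ✓; service 276 days ≥ 60 days ✓; 40 hrs/wk ≥ 24 ✓ → eligible.
Meal Allowance — status full-time ✗ (requires part-time) → not eligible.
Childcare Subsidy — service 276 days < 24 months (≈720 days) ✗ → not eligible.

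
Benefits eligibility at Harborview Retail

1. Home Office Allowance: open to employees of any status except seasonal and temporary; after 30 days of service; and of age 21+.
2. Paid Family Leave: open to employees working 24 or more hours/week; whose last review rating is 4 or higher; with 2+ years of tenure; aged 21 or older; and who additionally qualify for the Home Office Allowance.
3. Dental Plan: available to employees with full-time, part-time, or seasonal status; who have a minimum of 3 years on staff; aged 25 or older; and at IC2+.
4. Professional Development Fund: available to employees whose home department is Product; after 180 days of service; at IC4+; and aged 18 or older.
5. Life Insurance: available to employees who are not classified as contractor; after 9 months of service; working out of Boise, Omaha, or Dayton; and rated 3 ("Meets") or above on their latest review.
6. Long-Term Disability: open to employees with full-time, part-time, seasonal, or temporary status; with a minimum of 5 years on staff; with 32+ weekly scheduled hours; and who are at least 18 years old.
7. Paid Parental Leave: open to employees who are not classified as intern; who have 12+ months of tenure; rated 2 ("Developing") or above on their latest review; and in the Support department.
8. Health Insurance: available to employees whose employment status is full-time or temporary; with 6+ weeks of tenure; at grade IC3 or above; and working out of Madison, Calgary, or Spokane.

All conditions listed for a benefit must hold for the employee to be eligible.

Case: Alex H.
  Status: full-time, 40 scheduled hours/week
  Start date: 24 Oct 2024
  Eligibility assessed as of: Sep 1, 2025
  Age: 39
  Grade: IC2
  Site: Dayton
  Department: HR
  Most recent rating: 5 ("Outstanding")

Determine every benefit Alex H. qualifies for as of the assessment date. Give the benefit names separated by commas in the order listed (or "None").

Service from 24 Oct 2024 to Sep 1, 2025: 312 days.
Home Office Allowance — status full-time ✓ (not excluded); service 312 days ≥ 30 days ✓; age 39 ≥ 21 ✓ → eligible.
Paid Family Leave — 40 hrs/wk ≥ 24 ✓; rating 5 ≥ 4 ✓; service 312 days < 2 years (≈730 days) ✗ → not eligible.
Dental Plan — status full-time ✓; service 312 days < 3 years (≈1095 days) ✗ → not eligible.
Professional Development Fund — dept HR ✗ → not eligible.
Life Insurance — status full-time ✓ (not excluded); service 312 days ≥ 9 months (≈270 days) ✓; site Dayton ✓; rating 5 ≥ 3 ✓ → eligible.
Long-Term Disability — status full-time ✓; service 312 days < 5 years (≈1825 days) ✗ → not eligible.
Paid Parental Leave — status full-time ✓ (not excluded); service 312 days < 12 months (≈360 days) ✗ → not eligible.
Health Insurance — status full-time ✓; service 312 days ≥ 6 weeks (≈42 days) ✓; grade IC2 < IC3 ✗ → not eligible.

Home Office Allowance, Life Insurance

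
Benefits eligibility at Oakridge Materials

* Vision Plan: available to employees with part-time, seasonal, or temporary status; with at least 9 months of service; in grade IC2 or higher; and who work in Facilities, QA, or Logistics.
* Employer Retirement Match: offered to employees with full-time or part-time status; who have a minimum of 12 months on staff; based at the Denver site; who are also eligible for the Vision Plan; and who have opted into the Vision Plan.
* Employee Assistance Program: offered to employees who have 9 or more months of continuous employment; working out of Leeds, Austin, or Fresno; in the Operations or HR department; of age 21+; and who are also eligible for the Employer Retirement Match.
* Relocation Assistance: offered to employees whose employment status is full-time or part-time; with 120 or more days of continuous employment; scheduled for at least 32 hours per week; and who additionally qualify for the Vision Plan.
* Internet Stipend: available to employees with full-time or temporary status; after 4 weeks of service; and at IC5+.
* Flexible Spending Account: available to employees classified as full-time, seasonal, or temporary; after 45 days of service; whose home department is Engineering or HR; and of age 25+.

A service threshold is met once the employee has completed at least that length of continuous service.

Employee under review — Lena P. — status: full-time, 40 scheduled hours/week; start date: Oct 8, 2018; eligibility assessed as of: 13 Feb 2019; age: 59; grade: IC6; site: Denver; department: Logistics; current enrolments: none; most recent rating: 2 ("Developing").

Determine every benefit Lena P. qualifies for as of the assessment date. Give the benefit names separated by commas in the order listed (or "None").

Internet Stipend

Service from Oct 8, 2018 to 13 Feb 2019: 128 days.
Vision Plan — status full-time ✗ (requires part-time, seasonal, or temporary) → not eligible.
Employer Retirement Match — status full-time ✓; service 128 days < 12 months (≈360 days) ✗ → not eligible.
Employee Assistance Program — service 128 days < 9 months (≈270 days) ✗ → not eligible.
Relocation Assistance — status full-time ✓; service 128 days ≥ 120 days ✓; 40 hrs/wk ≥ 32 ✓; not eligible for Vision Plan ✗ → not eligible.
Internet Stipend — status full-time ✓; service 128 days ≥ 4 weeks (≈28 days) ✓; grade IC6 ≥ IC5 ✓ → eligible.
Flexible Spending Account — status full-time ✓; service 128 days ≥ 45 days ✓; dept Logistics ✗ → not eligible.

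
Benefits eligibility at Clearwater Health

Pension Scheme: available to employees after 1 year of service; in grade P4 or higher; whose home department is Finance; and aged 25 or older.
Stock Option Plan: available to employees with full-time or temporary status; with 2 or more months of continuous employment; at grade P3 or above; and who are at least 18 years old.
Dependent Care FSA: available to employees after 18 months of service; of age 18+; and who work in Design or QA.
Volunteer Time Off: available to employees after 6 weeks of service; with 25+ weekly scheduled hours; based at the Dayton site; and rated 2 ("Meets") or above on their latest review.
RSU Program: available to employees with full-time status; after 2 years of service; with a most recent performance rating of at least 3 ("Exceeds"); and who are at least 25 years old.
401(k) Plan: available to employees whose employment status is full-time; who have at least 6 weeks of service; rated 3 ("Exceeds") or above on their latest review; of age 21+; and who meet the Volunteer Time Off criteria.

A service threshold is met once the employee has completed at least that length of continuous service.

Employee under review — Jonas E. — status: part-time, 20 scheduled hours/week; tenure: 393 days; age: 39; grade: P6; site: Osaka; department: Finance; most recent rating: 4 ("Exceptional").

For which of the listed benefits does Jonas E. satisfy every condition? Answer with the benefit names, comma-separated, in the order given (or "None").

Pension Scheme

Pension Scheme — service 393 days ≥ 1 year (≈365 days) ✓; grade P6 ≥ P4 ✓; dept Finance ✓; age 39 ≥ 25 ✓ → eligible.
Stock Option Plan — status part-time ✗ (requires full-time or temporary) → not eligible.
Dependent Care FSA — service 393 days < 18 months (≈540 days) ✗ → not eligible.
Volunteer Time Off — service 393 days ≥ 6 weeks (≈42 days) ✓; 20 hrs/wk < 25 ✗ → not eligible.
RSU Program — status part-time ✗ (requires full-time) → not eligible.
401(k) Plan — status part-time ✗ (requires full-time) → not eligible.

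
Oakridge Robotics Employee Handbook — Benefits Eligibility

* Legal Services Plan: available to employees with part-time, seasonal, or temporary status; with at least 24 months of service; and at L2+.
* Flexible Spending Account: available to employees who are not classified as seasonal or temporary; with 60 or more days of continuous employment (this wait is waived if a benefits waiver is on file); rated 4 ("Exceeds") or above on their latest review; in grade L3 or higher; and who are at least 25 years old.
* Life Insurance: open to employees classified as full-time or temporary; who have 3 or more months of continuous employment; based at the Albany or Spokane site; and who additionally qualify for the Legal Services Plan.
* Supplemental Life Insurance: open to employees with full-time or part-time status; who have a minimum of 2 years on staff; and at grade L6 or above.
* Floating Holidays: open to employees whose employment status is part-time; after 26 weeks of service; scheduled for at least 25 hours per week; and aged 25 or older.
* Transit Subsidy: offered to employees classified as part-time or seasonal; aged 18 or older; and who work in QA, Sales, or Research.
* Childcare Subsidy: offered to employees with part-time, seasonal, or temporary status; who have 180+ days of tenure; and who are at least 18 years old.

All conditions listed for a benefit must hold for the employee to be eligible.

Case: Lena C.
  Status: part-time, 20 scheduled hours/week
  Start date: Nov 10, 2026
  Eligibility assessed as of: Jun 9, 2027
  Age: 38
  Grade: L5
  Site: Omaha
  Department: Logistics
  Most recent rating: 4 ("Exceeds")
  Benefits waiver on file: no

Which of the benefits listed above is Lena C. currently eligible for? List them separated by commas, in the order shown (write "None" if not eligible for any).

Service from Nov 10, 2026 to Jun 9, 2027: 211 days.
Legal Services Plan — status part-time ✓; service 211 days < 24 months (≈720 days) ✗ → not eligible.
Flexible Spending Account — status part-time ✓ (not excluded); no waiver, service 211 days ≥ 60 days ✓; rating 4 ≥ 4 ✓; grade L5 ≥ L3 ✓; age 38 ≥ 25 ✓ → eligible.
Life Insurance — status part-time ✗ (requires full-time or temporary) → not eligible.
Supplemental Life Insurance — status part-time ✓; service 211 days < 2 years (≈730 days) ✗ → not eligible.
Floating Holidays — status part-time ✓; service 211 days ≥ 26 weeks (≈182 days) ✓; 20 hrs/wk < 25 ✗ → not eligible.
Transit Subsidy — status part-time ✓; age 38 ≥ 18 ✓; dept Logistics ✗ → not eligible.
Childcare Subsidy — status part-time ✓; service 211 days ≥ 180 days ✓; age 38 ≥ 18 ✓ → eligible.

Flexible Spending Account, Childcare Subsidy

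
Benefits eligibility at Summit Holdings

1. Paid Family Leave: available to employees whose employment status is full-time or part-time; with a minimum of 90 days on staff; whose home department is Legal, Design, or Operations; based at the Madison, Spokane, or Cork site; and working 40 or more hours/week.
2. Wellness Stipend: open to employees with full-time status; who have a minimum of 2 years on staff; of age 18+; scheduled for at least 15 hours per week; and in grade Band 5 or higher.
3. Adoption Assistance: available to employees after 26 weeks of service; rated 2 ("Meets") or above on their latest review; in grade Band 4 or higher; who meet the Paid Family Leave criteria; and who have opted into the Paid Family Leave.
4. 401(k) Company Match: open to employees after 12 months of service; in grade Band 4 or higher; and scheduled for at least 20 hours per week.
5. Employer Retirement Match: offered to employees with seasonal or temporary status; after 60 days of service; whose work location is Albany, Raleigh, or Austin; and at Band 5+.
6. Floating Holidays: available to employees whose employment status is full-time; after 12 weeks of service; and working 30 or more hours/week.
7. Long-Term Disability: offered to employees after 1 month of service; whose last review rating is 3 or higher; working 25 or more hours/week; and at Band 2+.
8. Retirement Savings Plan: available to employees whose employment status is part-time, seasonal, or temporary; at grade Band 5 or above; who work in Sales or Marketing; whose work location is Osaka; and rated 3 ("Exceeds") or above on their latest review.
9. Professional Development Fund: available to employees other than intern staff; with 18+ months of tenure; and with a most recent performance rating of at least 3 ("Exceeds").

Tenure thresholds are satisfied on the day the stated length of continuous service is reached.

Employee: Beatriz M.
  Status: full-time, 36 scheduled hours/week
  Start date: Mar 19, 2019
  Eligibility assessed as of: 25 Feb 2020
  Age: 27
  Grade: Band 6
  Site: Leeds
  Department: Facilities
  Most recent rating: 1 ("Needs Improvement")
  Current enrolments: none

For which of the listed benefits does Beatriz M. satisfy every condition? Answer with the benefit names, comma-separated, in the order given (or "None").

Floating Holidays

Service from Mar 19, 2019 to 25 Feb 2020: 343 days.
Paid Family Leave — status full-time ✓; service 343 days ≥ 90 days ✓; dept Facilities ✗ → not eligible.
Wellness Stipend — status full-time ✓; service 343 days < 2 years (≈730 days) ✗ → not eligible.
Adoption Assistance — service 343 days ≥ 26 weeks (≈182 days) ✓; rating 1 < 2 ✗ → not eligible.
401(k) Company Match — service 343 days < 12 months (≈360 days) ✗ → not eligible.
Employer Retirement Match — status full-time ✗ (requires seasonal or temporary) → not eligible.
Floating Holidays — status full-time ✓; service 343 days ≥ 12 weeks (≈84 days) ✓; 36 hrs/wk ≥ 30 ✓ → eligible.
Long-Term Disability — service 343 days ≥ 1 month (≈30 days) ✓; rating 1 < 3 ✗ → not eligible.
Retirement Savings Plan — status full-time ✗ (requires part-time, seasonal, or temporary) → not eligible.
Professional Development Fund — status full-time ✓ (not excluded); service 343 days < 18 months (≈540 days) ✗ → not eligible.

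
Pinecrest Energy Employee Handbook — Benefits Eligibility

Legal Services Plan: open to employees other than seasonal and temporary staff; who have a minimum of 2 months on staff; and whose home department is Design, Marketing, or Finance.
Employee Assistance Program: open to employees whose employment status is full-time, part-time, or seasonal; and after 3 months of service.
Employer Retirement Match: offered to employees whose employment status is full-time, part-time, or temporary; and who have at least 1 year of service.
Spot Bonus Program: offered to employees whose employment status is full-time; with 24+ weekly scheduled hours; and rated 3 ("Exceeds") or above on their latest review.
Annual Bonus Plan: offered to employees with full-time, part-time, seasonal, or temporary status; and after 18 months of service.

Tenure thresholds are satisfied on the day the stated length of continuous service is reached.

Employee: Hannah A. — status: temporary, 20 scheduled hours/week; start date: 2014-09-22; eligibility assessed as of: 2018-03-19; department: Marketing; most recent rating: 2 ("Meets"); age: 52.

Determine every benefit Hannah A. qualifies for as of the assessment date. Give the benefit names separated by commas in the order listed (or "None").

Employer Retirement Match, Annual Bonus Plan

Service from 2014-09-22 to 2018-03-19: 1274 days.
Legal Services Plan — status temporary ✗ (excluded) → not eligible.
Employee Assistance Program — status temporary ✗ (requires full-time, part-time, or seasonal) → not eligible.
Employer Retirement Match — status temporary ✓; service 1274 days ≥ 1 year (≈365 days) ✓ → eligible.
Spot Bonus Program — status temporary ✗ (requires full-time) → not eligible.
Annual Bonus Plan — status temporary ✓; service 1274 days ≥ 18 months (≈540 days) ✓ → eligible.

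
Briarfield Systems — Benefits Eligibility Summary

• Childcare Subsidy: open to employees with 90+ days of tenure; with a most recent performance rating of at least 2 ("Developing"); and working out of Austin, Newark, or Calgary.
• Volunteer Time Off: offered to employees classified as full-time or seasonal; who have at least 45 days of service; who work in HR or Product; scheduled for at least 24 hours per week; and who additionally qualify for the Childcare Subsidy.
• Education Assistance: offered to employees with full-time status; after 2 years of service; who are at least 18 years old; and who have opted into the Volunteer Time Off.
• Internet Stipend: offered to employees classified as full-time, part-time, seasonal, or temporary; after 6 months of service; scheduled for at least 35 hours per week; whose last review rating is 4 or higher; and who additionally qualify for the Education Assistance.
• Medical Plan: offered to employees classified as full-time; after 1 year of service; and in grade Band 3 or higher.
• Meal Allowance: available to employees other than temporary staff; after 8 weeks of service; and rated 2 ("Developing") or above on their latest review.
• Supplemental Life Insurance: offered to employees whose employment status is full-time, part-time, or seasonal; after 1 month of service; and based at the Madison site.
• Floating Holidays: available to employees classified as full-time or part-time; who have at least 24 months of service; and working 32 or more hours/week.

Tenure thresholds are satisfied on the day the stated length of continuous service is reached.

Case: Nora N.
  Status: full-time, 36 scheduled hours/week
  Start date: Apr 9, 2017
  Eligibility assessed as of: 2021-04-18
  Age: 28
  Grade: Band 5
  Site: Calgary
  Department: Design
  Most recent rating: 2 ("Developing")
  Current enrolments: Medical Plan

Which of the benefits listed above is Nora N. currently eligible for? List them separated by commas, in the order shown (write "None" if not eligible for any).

Childcare Subsidy, Medical Plan, Meal Allowance, Floating Holidays

Service from Apr 9, 2017 to 2021-04-18: 1470 days.
Childcare Subsidy — service 1470 days ≥ 90 days ✓; rating 2 ≥ 2 ✓; site Calgary ✓ → eligible.
Volunteer Time Off — status full-time ✓; service 1470 days ≥ 45 days ✓; dept Design ✗ → not eligible.
Education Assistance — status full-time ✓; service 1470 days ≥ 2 years (≈730 days) ✓; age 28 ≥ 18 ✓; not enrolled in Volunteer Time Off ✗ → not eligible.
Internet Stipend — status full-time ✓; service 1470 days ≥ 6 months (≈180 days) ✓; 36 hrs/wk ≥ 35 ✓; rating 2 < 4 ✗ → not eligible.
Medical Plan — status full-time ✓; service 1470 days ≥ 1 year (≈365 days) ✓; grade Band 5 ≥ Band 3 ✓ → eligible.
Meal Allowance — status full-time ✓ (not excluded); service 1470 days ≥ 8 weeks (≈56 days) ✓; rating 2 ≥ 2 ✓ → eligible.
Supplemental Life Insurance — status full-time ✓; service 1470 days ≥ 1 month (≈30 days) ✓; site Calgary ✗ (not Madison) → not eligible.
Floating Holidays — status full-time ✓; service 1470 days ≥ 24 months (≈720 days) ✓; 36 hrs/wk ≥ 32 ✓ → eligible.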